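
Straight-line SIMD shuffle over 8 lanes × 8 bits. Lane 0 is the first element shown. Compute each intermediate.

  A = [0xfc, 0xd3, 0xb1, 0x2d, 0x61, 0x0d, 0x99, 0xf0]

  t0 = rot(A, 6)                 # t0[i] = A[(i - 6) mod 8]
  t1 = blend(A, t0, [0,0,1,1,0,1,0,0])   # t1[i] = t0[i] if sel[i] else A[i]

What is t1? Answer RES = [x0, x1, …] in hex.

RES = [ 0xfc  0xd3  0x61  0x0d  0x61  0xf0  0x99  0xf0 ]

  t0: b1 2d 61 0d 99 f0 fc d3
  t1: fc d3 61 0d 61 f0 99 f0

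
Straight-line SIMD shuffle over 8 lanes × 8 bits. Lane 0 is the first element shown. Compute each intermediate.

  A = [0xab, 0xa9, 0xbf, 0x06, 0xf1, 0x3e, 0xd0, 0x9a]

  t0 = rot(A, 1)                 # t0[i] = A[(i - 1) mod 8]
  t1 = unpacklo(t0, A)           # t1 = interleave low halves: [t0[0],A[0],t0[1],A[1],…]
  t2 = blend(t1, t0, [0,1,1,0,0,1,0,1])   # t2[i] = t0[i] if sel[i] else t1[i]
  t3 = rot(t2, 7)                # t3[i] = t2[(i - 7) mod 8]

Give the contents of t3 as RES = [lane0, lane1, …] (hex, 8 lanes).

RES = [ 0xab  0xa9  0xa9  0xa9  0xf1  0xbf  0xd0  0x9a ]

→ t0 |9a|ab|a9|bf|06|f1|3e|d0|
→ t1 |9a|ab|ab|a9|a9|bf|bf|06|
→ t2 |9a|ab|a9|a9|a9|f1|bf|d0|
→ t3 |ab|a9|a9|a9|f1|bf|d0|9a|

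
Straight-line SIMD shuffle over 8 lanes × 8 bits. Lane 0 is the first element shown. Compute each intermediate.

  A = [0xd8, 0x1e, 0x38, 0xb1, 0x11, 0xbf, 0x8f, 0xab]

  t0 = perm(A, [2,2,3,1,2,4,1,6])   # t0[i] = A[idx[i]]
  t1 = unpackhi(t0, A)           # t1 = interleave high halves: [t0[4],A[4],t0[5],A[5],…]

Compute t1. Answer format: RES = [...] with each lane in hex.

  t0: 38 38 b1 1e 38 11 1e 8f
  t1: 38 11 11 bf 1e 8f 8f ab

RES = [ 0x38  0x11  0x11  0xbf  0x1e  0x8f  0x8f  0xab ]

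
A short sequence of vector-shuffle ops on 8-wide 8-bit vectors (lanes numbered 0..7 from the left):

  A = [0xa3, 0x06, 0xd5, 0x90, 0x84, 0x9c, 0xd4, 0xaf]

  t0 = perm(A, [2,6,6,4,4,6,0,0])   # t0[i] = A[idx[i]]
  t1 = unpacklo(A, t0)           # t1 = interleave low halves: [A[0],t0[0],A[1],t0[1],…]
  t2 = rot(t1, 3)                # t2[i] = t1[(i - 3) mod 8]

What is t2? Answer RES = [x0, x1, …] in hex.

RES = [0xd4, 0x90, 0x84, 0xa3, 0xd5, 0x06, 0xd4, 0xd5]

t0 = [0xd5, 0xd4, 0xd4, 0x84, 0x84, 0xd4, 0xa3, 0xa3]
t1 = [0xa3, 0xd5, 0x06, 0xd4, 0xd5, 0xd4, 0x90, 0x84]
t2 = [0xd4, 0x90, 0x84, 0xa3, 0xd5, 0x06, 0xd4, 0xd5]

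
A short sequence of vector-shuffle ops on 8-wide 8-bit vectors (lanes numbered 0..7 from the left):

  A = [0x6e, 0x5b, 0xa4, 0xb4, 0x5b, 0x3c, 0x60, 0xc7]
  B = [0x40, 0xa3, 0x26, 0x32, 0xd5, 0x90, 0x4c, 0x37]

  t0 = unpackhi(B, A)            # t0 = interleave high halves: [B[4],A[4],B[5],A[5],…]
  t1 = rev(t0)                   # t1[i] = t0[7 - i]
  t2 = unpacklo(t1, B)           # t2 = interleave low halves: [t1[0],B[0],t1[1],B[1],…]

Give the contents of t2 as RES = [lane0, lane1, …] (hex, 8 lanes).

  t0: d5 5b 90 3c 4c 60 37 c7
  t1: c7 37 60 4c 3c 90 5b d5
  t2: c7 40 37 a3 60 26 4c 32

RES = [ 0xc7  0x40  0x37  0xa3  0x60  0x26  0x4c  0x32 ]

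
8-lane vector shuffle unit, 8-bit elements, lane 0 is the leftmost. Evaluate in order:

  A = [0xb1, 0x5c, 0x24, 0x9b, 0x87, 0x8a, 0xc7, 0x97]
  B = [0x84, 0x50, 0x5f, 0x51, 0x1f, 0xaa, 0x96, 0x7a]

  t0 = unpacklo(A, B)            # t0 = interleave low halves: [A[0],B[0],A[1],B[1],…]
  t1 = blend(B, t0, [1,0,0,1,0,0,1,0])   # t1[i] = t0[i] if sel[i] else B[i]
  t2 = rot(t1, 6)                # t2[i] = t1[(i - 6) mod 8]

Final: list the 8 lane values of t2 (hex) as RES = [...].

RES = [ 0x5f  0x50  0x1f  0xaa  0x9b  0x7a  0xb1  0x50 ]

→ t0 |b1|84|5c|50|24|5f|9b|51|
→ t1 |b1|50|5f|50|1f|aa|9b|7a|
→ t2 |5f|50|1f|aa|9b|7a|b1|50|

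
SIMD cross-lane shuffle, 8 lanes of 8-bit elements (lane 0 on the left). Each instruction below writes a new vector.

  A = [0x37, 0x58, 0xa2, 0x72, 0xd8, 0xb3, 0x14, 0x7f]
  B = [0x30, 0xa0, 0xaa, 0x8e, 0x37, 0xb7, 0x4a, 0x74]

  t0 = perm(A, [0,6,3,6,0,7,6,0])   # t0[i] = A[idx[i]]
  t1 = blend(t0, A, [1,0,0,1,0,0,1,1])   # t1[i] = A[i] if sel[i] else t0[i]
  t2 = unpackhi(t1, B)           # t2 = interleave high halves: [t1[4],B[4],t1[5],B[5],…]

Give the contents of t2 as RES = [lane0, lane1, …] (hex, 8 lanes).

RES = [0x37, 0x37, 0x7f, 0xb7, 0x14, 0x4a, 0x7f, 0x74]

→ t0 |37|14|72|14|37|7f|14|37|
→ t1 |37|14|72|72|37|7f|14|7f|
→ t2 |37|37|7f|b7|14|4a|7f|74|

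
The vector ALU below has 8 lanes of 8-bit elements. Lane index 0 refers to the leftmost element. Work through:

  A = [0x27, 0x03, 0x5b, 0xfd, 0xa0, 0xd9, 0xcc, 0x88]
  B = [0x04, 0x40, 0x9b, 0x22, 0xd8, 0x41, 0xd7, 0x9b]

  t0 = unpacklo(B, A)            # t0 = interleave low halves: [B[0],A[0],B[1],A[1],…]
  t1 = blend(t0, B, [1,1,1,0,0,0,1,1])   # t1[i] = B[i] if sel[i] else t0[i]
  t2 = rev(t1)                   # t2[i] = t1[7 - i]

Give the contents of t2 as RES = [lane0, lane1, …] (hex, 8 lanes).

RES = [ 0x9b  0xd7  0x5b  0x9b  0x03  0x9b  0x40  0x04 ]

  t0: 04 27 40 03 9b 5b 22 fd
  t1: 04 40 9b 03 9b 5b d7 9b
  t2: 9b d7 5b 9b 03 9b 40 04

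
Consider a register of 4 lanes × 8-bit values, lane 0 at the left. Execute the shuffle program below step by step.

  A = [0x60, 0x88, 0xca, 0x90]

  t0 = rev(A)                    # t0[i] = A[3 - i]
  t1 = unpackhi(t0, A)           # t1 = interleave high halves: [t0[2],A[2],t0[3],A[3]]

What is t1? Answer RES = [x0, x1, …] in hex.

t0 = [0x90, 0xca, 0x88, 0x60]
t1 = [0x88, 0xca, 0x60, 0x90]

RES = [ 0x88  0xca  0x60  0x90 ]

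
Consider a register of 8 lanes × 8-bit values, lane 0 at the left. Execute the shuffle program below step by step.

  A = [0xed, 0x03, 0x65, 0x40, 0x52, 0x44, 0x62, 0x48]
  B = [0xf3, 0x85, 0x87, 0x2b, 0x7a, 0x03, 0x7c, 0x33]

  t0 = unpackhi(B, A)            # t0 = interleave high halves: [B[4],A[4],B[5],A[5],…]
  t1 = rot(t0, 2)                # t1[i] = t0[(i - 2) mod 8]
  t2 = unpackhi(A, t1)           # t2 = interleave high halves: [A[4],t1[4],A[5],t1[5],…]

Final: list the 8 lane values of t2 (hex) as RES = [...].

t0 = [0x7a, 0x52, 0x03, 0x44, 0x7c, 0x62, 0x33, 0x48]
t1 = [0x33, 0x48, 0x7a, 0x52, 0x03, 0x44, 0x7c, 0x62]
t2 = [0x52, 0x03, 0x44, 0x44, 0x62, 0x7c, 0x48, 0x62]

RES = [0x52, 0x03, 0x44, 0x44, 0x62, 0x7c, 0x48, 0x62]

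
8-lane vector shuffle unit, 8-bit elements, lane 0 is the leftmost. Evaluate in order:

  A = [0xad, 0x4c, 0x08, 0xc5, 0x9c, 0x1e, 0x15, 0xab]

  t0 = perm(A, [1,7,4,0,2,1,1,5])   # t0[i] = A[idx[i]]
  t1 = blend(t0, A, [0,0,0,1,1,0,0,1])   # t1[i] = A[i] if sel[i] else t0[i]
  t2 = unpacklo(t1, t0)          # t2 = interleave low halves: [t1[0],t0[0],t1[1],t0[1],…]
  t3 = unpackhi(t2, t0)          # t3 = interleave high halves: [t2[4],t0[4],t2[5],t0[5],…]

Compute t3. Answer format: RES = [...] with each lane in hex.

RES = [ 0x9c  0x08  0x9c  0x4c  0xc5  0x4c  0xad  0x1e ]

  t0: 4c ab 9c ad 08 4c 4c 1e
  t1: 4c ab 9c c5 9c 4c 4c ab
  t2: 4c 4c ab ab 9c 9c c5 ad
  t3: 9c 08 9c 4c c5 4c ad 1e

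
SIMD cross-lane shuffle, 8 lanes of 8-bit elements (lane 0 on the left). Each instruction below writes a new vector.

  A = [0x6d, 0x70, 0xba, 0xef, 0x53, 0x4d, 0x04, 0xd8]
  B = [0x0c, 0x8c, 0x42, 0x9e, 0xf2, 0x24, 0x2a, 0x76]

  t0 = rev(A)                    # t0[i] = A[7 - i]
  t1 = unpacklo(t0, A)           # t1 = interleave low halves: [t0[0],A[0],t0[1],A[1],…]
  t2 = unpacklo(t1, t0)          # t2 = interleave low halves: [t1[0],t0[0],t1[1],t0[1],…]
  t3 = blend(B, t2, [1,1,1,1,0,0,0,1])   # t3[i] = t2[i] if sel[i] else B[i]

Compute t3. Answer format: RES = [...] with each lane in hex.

  t0: d8 04 4d 53 ef ba 70 6d
  t1: d8 6d 04 70 4d ba 53 ef
  t2: d8 d8 6d 04 04 4d 70 53
  t3: d8 d8 6d 04 f2 24 2a 53

RES = [ 0xd8  0xd8  0x6d  0x04  0xf2  0x24  0x2a  0x53 ]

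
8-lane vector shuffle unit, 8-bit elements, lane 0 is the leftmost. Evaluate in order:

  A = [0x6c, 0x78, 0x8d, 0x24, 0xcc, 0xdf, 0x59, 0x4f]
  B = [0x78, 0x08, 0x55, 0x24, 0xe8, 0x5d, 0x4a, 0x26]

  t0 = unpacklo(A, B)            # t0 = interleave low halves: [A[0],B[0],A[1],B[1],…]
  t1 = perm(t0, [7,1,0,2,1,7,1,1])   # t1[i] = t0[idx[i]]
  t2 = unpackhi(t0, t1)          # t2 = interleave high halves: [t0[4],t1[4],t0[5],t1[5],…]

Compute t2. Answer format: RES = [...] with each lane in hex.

RES = [0x8d, 0x78, 0x55, 0x24, 0x24, 0x78, 0x24, 0x78]

→ t0 |6c|78|78|08|8d|55|24|24|
→ t1 |24|78|6c|78|78|24|78|78|
→ t2 |8d|78|55|24|24|78|24|78|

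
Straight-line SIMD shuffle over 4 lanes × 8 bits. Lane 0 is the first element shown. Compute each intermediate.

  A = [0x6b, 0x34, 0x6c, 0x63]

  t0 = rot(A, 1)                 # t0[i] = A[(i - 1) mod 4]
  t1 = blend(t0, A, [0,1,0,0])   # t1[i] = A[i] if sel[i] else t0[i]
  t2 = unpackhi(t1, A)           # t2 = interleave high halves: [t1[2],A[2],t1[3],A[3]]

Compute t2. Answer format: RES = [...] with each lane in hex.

→ t0 |63|6b|34|6c|
→ t1 |63|34|34|6c|
→ t2 |34|6c|6c|63|

RES = [ 0x34  0x6c  0x6c  0x63 ]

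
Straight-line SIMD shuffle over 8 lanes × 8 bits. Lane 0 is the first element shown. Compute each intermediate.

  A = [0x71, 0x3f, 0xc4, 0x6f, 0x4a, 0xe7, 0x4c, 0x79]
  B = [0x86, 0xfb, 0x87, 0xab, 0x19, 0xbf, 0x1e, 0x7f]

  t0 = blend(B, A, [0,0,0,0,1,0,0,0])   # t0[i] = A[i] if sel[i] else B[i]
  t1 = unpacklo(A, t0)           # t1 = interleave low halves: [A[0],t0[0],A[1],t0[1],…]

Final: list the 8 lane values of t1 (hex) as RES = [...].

RES = [0x71, 0x86, 0x3f, 0xfb, 0xc4, 0x87, 0x6f, 0xab]

t0 = [0x86, 0xfb, 0x87, 0xab, 0x4a, 0xbf, 0x1e, 0x7f]
t1 = [0x71, 0x86, 0x3f, 0xfb, 0xc4, 0x87, 0x6f, 0xab]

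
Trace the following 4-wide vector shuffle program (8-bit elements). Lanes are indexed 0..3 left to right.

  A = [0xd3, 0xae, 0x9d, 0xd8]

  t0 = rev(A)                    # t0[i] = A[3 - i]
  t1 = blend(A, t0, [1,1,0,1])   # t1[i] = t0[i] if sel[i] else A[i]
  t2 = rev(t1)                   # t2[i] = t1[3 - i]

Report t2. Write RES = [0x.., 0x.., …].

t0 = [0xd8, 0x9d, 0xae, 0xd3]
t1 = [0xd8, 0x9d, 0x9d, 0xd3]
t2 = [0xd3, 0x9d, 0x9d, 0xd8]

RES = [0xd3, 0x9d, 0x9d, 0xd8]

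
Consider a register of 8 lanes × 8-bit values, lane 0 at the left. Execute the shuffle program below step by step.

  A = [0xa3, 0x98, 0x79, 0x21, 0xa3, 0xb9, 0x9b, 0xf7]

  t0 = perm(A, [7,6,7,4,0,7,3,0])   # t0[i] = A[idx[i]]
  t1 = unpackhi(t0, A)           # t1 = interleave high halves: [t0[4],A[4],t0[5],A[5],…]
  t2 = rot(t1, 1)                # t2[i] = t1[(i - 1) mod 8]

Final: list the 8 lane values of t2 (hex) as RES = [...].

  t0: f7 9b f7 a3 a3 f7 21 a3
  t1: a3 a3 f7 b9 21 9b a3 f7
  t2: f7 a3 a3 f7 b9 21 9b a3

RES = [ 0xf7  0xa3  0xa3  0xf7  0xb9  0x21  0x9b  0xa3 ]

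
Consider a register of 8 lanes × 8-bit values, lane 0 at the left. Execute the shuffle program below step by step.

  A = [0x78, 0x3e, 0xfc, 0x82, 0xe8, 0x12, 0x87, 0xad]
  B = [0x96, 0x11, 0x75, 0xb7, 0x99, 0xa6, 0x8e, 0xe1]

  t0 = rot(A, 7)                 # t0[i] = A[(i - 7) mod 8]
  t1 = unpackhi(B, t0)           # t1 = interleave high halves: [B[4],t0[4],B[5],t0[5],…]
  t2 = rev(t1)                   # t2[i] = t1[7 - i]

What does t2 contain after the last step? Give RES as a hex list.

→ t0 |3e|fc|82|e8|12|87|ad|78|
→ t1 |99|12|a6|87|8e|ad|e1|78|
→ t2 |78|e1|ad|8e|87|a6|12|99|

RES = [0x78, 0xe1, 0xad, 0x8e, 0x87, 0xa6, 0x12, 0x99]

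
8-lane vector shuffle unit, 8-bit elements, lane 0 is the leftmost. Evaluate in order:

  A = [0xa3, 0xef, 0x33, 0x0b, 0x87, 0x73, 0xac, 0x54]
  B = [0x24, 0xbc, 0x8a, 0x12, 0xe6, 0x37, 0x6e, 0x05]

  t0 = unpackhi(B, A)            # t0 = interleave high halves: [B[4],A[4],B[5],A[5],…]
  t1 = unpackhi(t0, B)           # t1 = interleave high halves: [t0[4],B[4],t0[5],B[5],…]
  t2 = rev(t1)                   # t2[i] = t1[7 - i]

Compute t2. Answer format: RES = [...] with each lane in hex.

RES = [ 0x05  0x54  0x6e  0x05  0x37  0xac  0xe6  0x6e ]

→ t0 |e6|87|37|73|6e|ac|05|54|
→ t1 |6e|e6|ac|37|05|6e|54|05|
→ t2 |05|54|6e|05|37|ac|e6|6e|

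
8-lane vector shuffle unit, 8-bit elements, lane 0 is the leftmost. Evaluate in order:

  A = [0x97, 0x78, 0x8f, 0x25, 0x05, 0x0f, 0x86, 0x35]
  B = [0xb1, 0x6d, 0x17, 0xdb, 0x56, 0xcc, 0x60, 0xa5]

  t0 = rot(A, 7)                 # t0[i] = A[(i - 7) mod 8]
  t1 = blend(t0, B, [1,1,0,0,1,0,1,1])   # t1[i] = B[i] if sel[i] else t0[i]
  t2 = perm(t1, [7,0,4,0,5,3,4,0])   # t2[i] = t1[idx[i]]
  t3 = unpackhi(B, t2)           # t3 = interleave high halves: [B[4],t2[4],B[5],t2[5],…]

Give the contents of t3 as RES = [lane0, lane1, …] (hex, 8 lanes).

RES = [ 0x56  0x86  0xcc  0x05  0x60  0x56  0xa5  0xb1 ]

→ t0 |78|8f|25|05|0f|86|35|97|
→ t1 |b1|6d|25|05|56|86|60|a5|
→ t2 |a5|b1|56|b1|86|05|56|b1|
→ t3 |56|86|cc|05|60|56|a5|b1|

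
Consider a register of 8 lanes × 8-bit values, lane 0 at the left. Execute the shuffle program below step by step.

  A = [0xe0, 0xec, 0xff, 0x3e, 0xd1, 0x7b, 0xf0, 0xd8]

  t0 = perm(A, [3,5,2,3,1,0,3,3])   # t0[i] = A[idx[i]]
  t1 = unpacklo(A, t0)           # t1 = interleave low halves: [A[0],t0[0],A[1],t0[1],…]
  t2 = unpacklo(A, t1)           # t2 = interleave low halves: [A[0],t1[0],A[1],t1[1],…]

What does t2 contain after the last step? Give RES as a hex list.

RES = [0xe0, 0xe0, 0xec, 0x3e, 0xff, 0xec, 0x3e, 0x7b]

t0 = [0x3e, 0x7b, 0xff, 0x3e, 0xec, 0xe0, 0x3e, 0x3e]
t1 = [0xe0, 0x3e, 0xec, 0x7b, 0xff, 0xff, 0x3e, 0x3e]
t2 = [0xe0, 0xe0, 0xec, 0x3e, 0xff, 0xec, 0x3e, 0x7b]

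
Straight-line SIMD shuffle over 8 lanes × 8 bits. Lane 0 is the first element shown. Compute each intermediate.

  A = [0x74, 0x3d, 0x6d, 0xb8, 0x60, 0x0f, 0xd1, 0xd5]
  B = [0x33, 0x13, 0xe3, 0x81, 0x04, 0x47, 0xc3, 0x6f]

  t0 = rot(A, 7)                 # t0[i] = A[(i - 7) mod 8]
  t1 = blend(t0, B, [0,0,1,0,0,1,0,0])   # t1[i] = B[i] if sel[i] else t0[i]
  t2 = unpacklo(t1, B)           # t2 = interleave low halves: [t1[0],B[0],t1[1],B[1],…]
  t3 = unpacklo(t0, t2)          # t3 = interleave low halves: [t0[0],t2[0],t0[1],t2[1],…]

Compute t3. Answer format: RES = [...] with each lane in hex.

t0 = [0x3d, 0x6d, 0xb8, 0x60, 0x0f, 0xd1, 0xd5, 0x74]
t1 = [0x3d, 0x6d, 0xe3, 0x60, 0x0f, 0x47, 0xd5, 0x74]
t2 = [0x3d, 0x33, 0x6d, 0x13, 0xe3, 0xe3, 0x60, 0x81]
t3 = [0x3d, 0x3d, 0x6d, 0x33, 0xb8, 0x6d, 0x60, 0x13]

RES = [ 0x3d  0x3d  0x6d  0x33  0xb8  0x6d  0x60  0x13 ]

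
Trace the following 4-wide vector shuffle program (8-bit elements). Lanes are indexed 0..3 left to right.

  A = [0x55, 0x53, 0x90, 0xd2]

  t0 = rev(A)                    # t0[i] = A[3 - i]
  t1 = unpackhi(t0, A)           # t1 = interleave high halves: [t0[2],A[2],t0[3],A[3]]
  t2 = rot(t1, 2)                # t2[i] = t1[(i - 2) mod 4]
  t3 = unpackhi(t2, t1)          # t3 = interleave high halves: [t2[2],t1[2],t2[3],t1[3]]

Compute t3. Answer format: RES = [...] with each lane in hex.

RES = [ 0x53  0x55  0x90  0xd2 ]

→ t0 |d2|90|53|55|
→ t1 |53|90|55|d2|
→ t2 |55|d2|53|90|
→ t3 |53|55|90|d2|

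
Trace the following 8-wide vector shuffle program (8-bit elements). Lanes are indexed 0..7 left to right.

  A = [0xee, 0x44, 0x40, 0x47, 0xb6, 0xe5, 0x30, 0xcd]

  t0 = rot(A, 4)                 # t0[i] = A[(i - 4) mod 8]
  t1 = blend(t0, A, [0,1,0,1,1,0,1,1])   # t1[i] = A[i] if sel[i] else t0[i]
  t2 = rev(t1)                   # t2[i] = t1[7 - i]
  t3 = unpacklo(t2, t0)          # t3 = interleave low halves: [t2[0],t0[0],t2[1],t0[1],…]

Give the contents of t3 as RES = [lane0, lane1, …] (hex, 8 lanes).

→ t0 |b6|e5|30|cd|ee|44|40|47|
→ t1 |b6|44|30|47|b6|44|30|cd|
→ t2 |cd|30|44|b6|47|30|44|b6|
→ t3 |cd|b6|30|e5|44|30|b6|cd|

RES = [ 0xcd  0xb6  0x30  0xe5  0x44  0x30  0xb6  0xcd ]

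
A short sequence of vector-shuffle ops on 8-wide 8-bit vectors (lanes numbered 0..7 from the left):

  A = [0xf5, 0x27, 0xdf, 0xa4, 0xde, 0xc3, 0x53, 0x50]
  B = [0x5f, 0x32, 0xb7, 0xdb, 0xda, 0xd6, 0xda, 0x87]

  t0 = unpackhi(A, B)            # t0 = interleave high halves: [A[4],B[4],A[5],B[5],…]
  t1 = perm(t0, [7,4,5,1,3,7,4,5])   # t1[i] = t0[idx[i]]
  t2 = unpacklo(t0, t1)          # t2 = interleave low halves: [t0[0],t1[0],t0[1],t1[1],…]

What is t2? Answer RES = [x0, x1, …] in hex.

RES = [0xde, 0x87, 0xda, 0x53, 0xc3, 0xda, 0xd6, 0xda]

t0 = [0xde, 0xda, 0xc3, 0xd6, 0x53, 0xda, 0x50, 0x87]
t1 = [0x87, 0x53, 0xda, 0xda, 0xd6, 0x87, 0x53, 0xda]
t2 = [0xde, 0x87, 0xda, 0x53, 0xc3, 0xda, 0xd6, 0xda]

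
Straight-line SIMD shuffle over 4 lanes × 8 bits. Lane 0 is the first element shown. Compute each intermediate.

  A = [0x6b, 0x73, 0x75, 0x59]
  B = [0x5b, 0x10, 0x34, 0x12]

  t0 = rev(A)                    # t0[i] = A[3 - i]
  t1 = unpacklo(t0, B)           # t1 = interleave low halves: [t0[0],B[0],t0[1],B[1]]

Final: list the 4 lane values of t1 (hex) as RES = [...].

RES = [0x59, 0x5b, 0x75, 0x10]

  t0: 59 75 73 6b
  t1: 59 5b 75 10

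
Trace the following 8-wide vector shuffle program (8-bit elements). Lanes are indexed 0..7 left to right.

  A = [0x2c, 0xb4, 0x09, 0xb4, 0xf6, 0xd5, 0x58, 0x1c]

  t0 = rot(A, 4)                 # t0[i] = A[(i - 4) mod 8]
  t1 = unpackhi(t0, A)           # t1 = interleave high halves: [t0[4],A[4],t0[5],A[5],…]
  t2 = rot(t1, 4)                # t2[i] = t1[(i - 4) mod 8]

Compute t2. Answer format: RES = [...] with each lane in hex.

→ t0 |f6|d5|58|1c|2c|b4|09|b4|
→ t1 |2c|f6|b4|d5|09|58|b4|1c|
→ t2 |09|58|b4|1c|2c|f6|b4|d5|

RES = [0x09, 0x58, 0xb4, 0x1c, 0x2c, 0xf6, 0xb4, 0xd5]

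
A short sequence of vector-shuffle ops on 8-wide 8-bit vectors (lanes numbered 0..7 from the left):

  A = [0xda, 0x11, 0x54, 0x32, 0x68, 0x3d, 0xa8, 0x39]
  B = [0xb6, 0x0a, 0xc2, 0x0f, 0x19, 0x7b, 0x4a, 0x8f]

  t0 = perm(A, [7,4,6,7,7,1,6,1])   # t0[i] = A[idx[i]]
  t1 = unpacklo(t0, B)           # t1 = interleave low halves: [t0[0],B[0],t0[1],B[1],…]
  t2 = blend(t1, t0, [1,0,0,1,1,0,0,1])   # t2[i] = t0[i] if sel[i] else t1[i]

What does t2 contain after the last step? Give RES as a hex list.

RES = [0x39, 0xb6, 0x68, 0x39, 0x39, 0xc2, 0x39, 0x11]

  t0: 39 68 a8 39 39 11 a8 11
  t1: 39 b6 68 0a a8 c2 39 0f
  t2: 39 b6 68 39 39 c2 39 11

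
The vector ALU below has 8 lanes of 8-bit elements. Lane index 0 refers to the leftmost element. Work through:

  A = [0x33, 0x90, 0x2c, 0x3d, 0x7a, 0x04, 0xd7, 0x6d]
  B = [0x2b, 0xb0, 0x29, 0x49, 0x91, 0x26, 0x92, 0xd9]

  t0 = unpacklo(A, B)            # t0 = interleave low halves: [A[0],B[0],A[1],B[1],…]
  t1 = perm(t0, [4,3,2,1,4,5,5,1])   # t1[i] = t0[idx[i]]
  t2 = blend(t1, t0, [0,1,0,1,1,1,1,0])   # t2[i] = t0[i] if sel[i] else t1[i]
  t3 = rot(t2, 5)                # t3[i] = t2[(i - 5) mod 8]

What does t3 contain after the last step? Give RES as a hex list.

RES = [0xb0, 0x2c, 0x29, 0x3d, 0x2b, 0x2c, 0x2b, 0x90]

→ t0 |33|2b|90|b0|2c|29|3d|49|
→ t1 |2c|b0|90|2b|2c|29|29|2b|
→ t2 |2c|2b|90|b0|2c|29|3d|2b|
→ t3 |b0|2c|29|3d|2b|2c|2b|90|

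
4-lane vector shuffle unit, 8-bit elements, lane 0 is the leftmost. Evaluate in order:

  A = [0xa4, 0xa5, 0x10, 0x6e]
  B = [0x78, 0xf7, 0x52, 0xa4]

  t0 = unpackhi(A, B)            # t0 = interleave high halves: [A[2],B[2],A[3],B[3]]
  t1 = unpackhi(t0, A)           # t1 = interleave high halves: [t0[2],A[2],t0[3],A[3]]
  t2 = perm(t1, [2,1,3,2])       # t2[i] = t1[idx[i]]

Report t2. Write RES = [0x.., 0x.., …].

  t0: 10 52 6e a4
  t1: 6e 10 a4 6e
  t2: a4 10 6e a4

RES = [0xa4, 0x10, 0x6e, 0xa4]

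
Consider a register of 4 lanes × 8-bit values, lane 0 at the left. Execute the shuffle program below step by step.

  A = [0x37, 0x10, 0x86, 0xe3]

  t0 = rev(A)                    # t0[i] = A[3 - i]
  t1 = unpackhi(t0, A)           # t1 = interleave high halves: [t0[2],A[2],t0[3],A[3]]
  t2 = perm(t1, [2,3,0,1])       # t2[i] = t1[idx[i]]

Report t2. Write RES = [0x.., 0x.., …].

t0 = [0xe3, 0x86, 0x10, 0x37]
t1 = [0x10, 0x86, 0x37, 0xe3]
t2 = [0x37, 0xe3, 0x10, 0x86]

RES = [ 0x37  0xe3  0x10  0x86 ]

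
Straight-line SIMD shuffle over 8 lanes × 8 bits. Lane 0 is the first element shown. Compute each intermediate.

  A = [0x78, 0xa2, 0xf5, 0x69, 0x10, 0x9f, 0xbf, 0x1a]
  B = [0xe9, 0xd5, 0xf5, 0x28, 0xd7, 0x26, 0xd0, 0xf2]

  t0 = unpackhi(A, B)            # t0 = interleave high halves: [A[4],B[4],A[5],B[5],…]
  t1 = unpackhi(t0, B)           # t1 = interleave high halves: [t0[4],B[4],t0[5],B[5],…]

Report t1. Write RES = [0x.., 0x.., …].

RES = [ 0xbf  0xd7  0xd0  0x26  0x1a  0xd0  0xf2  0xf2 ]

  t0: 10 d7 9f 26 bf d0 1a f2
  t1: bf d7 d0 26 1a d0 f2 f2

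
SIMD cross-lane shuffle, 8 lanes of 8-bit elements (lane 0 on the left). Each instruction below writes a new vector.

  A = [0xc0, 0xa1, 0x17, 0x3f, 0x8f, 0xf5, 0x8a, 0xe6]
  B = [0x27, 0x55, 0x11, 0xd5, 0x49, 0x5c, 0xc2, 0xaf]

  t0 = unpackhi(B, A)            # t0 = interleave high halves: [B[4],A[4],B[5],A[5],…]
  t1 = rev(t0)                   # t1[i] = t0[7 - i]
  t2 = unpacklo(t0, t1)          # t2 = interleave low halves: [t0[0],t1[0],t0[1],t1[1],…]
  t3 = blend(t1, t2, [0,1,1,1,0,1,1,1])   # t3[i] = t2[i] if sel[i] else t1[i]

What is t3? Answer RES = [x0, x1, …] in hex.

RES = [0xe6, 0xe6, 0x8f, 0xaf, 0xf5, 0x8a, 0xf5, 0xc2]

→ t0 |49|8f|5c|f5|c2|8a|af|e6|
→ t1 |e6|af|8a|c2|f5|5c|8f|49|
→ t2 |49|e6|8f|af|5c|8a|f5|c2|
→ t3 |e6|e6|8f|af|f5|8a|f5|c2|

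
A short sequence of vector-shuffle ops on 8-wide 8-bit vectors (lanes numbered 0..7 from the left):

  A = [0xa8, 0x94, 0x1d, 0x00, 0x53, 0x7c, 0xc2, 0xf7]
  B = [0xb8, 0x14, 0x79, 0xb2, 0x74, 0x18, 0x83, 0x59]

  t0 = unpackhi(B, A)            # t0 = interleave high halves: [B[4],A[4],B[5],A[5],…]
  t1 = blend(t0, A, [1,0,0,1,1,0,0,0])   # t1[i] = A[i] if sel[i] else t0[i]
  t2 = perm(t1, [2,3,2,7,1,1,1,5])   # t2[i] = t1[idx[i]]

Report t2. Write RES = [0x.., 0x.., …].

  t0: 74 53 18 7c 83 c2 59 f7
  t1: a8 53 18 00 53 c2 59 f7
  t2: 18 00 18 f7 53 53 53 c2

RES = [ 0x18  0x00  0x18  0xf7  0x53  0x53  0x53  0xc2 ]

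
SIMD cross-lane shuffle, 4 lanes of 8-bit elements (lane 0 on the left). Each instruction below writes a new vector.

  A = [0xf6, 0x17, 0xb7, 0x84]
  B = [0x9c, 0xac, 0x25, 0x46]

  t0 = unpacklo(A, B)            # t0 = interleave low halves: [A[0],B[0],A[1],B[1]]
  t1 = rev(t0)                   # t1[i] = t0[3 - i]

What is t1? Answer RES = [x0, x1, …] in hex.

RES = [0xac, 0x17, 0x9c, 0xf6]

t0 = [0xf6, 0x9c, 0x17, 0xac]
t1 = [0xac, 0x17, 0x9c, 0xf6]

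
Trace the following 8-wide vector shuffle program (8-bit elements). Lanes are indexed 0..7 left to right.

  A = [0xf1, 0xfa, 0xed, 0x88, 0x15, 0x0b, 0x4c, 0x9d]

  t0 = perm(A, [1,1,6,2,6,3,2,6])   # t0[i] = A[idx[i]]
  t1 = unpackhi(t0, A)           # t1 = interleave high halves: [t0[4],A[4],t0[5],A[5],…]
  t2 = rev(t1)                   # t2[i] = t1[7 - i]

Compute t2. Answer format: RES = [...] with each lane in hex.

  t0: fa fa 4c ed 4c 88 ed 4c
  t1: 4c 15 88 0b ed 4c 4c 9d
  t2: 9d 4c 4c ed 0b 88 15 4c

RES = [ 0x9d  0x4c  0x4c  0xed  0x0b  0x88  0x15  0x4c ]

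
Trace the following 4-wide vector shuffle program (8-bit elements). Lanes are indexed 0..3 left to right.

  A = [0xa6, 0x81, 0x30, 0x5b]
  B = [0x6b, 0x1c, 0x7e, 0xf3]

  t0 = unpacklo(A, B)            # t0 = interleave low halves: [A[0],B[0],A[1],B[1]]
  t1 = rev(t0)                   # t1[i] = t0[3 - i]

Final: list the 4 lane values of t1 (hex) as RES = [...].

RES = [ 0x1c  0x81  0x6b  0xa6 ]

t0 = [0xa6, 0x6b, 0x81, 0x1c]
t1 = [0x1c, 0x81, 0x6b, 0xa6]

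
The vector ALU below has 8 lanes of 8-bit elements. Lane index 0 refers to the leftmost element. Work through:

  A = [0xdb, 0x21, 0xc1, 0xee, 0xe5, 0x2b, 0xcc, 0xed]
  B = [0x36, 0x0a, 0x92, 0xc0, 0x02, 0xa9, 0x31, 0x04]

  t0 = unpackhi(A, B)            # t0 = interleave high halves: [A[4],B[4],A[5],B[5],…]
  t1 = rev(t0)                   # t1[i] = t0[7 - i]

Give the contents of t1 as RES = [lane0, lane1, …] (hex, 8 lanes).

→ t0 |e5|02|2b|a9|cc|31|ed|04|
→ t1 |04|ed|31|cc|a9|2b|02|e5|

RES = [ 0x04  0xed  0x31  0xcc  0xa9  0x2b  0x02  0xe5 ]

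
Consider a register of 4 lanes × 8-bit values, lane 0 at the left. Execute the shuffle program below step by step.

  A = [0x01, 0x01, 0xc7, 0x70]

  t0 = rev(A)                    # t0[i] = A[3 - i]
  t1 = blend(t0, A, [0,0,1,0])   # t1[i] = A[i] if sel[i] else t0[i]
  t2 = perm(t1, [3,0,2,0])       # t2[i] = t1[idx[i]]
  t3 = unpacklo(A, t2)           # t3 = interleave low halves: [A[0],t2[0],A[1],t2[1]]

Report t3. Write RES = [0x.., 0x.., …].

  t0: 70 c7 01 01
  t1: 70 c7 c7 01
  t2: 01 70 c7 70
  t3: 01 01 01 70

RES = [0x01, 0x01, 0x01, 0x70]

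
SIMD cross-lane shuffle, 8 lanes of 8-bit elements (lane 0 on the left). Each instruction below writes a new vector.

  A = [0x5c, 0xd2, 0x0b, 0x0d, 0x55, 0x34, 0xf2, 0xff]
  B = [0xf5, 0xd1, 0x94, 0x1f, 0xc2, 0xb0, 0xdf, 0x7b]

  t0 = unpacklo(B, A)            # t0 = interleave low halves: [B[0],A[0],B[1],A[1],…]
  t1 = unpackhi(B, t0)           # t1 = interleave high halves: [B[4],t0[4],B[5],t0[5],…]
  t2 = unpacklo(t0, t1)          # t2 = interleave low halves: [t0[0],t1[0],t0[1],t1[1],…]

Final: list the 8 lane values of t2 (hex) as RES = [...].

t0 = [0xf5, 0x5c, 0xd1, 0xd2, 0x94, 0x0b, 0x1f, 0x0d]
t1 = [0xc2, 0x94, 0xb0, 0x0b, 0xdf, 0x1f, 0x7b, 0x0d]
t2 = [0xf5, 0xc2, 0x5c, 0x94, 0xd1, 0xb0, 0xd2, 0x0b]

RES = [ 0xf5  0xc2  0x5c  0x94  0xd1  0xb0  0xd2  0x0b ]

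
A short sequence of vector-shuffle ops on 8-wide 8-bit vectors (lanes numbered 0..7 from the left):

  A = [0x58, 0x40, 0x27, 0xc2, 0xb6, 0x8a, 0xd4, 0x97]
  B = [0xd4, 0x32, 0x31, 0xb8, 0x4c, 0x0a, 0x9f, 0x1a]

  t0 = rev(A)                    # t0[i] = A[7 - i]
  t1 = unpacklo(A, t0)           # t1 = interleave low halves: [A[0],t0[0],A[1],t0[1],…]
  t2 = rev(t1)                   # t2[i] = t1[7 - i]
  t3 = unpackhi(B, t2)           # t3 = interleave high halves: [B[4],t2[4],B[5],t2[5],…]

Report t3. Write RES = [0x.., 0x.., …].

t0 = [0x97, 0xd4, 0x8a, 0xb6, 0xc2, 0x27, 0x40, 0x58]
t1 = [0x58, 0x97, 0x40, 0xd4, 0x27, 0x8a, 0xc2, 0xb6]
t2 = [0xb6, 0xc2, 0x8a, 0x27, 0xd4, 0x40, 0x97, 0x58]
t3 = [0x4c, 0xd4, 0x0a, 0x40, 0x9f, 0x97, 0x1a, 0x58]

RES = [ 0x4c  0xd4  0x0a  0x40  0x9f  0x97  0x1a  0x58 ]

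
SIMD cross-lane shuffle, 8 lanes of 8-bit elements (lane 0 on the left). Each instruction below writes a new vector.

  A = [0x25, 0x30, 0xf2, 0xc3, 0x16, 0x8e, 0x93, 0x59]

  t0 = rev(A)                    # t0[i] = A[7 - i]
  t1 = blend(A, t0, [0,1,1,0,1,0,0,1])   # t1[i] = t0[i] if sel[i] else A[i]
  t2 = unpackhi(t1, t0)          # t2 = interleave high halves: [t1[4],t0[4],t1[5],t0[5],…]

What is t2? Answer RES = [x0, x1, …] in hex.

t0 = [0x59, 0x93, 0x8e, 0x16, 0xc3, 0xf2, 0x30, 0x25]
t1 = [0x25, 0x93, 0x8e, 0xc3, 0xc3, 0x8e, 0x93, 0x25]
t2 = [0xc3, 0xc3, 0x8e, 0xf2, 0x93, 0x30, 0x25, 0x25]

RES = [ 0xc3  0xc3  0x8e  0xf2  0x93  0x30  0x25  0x25 ]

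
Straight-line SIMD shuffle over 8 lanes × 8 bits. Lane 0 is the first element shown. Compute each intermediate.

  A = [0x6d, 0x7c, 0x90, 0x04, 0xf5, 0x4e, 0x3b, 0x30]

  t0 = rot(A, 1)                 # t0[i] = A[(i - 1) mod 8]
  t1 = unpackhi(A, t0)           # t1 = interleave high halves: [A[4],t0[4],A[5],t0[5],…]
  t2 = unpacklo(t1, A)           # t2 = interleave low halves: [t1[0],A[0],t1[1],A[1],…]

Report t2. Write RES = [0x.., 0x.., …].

RES = [ 0xf5  0x6d  0x04  0x7c  0x4e  0x90  0xf5  0x04 ]

→ t0 |30|6d|7c|90|04|f5|4e|3b|
→ t1 |f5|04|4e|f5|3b|4e|30|3b|
→ t2 |f5|6d|04|7c|4e|90|f5|04|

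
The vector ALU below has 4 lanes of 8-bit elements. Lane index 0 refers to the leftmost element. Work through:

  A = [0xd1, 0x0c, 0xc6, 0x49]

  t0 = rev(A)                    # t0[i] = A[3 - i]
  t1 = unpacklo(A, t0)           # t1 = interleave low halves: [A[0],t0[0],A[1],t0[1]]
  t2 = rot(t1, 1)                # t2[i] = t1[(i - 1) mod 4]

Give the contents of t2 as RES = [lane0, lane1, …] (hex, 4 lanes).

t0 = [0x49, 0xc6, 0x0c, 0xd1]
t1 = [0xd1, 0x49, 0x0c, 0xc6]
t2 = [0xc6, 0xd1, 0x49, 0x0c]

RES = [0xc6, 0xd1, 0x49, 0x0c]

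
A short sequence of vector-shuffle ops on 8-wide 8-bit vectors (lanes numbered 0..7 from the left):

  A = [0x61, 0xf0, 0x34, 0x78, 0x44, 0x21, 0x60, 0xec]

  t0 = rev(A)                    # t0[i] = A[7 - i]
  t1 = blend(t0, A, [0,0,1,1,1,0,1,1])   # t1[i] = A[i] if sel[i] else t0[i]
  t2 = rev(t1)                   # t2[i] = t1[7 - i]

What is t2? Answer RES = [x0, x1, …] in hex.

RES = [ 0xec  0x60  0x34  0x44  0x78  0x34  0x60  0xec ]

t0 = [0xec, 0x60, 0x21, 0x44, 0x78, 0x34, 0xf0, 0x61]
t1 = [0xec, 0x60, 0x34, 0x78, 0x44, 0x34, 0x60, 0xec]
t2 = [0xec, 0x60, 0x34, 0x44, 0x78, 0x34, 0x60, 0xec]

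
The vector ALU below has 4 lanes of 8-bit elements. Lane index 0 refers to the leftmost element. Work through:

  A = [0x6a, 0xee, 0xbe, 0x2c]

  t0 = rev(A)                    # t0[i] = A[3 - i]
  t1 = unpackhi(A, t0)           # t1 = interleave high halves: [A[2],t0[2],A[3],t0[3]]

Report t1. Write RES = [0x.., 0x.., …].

t0 = [0x2c, 0xbe, 0xee, 0x6a]
t1 = [0xbe, 0xee, 0x2c, 0x6a]

RES = [ 0xbe  0xee  0x2c  0x6a ]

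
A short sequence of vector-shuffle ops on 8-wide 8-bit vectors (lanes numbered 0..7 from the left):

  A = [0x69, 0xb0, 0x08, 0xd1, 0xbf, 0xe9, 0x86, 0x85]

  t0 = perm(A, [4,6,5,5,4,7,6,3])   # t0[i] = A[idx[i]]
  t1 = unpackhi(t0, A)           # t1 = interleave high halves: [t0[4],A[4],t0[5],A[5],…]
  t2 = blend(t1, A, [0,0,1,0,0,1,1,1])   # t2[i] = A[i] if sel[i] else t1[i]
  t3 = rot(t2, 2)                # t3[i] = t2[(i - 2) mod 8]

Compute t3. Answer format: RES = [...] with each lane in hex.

RES = [ 0x86  0x85  0xbf  0xbf  0x08  0xe9  0x86  0xe9 ]

t0 = [0xbf, 0x86, 0xe9, 0xe9, 0xbf, 0x85, 0x86, 0xd1]
t1 = [0xbf, 0xbf, 0x85, 0xe9, 0x86, 0x86, 0xd1, 0x85]
t2 = [0xbf, 0xbf, 0x08, 0xe9, 0x86, 0xe9, 0x86, 0x85]
t3 = [0x86, 0x85, 0xbf, 0xbf, 0x08, 0xe9, 0x86, 0xe9]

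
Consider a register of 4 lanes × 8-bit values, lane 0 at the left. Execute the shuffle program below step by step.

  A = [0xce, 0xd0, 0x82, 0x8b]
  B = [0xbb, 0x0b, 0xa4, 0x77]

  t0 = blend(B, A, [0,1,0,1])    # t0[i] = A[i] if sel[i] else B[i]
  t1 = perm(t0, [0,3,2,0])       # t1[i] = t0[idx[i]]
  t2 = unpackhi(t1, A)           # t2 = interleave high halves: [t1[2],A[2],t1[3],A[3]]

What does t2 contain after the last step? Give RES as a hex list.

  t0: bb d0 a4 8b
  t1: bb 8b a4 bb
  t2: a4 82 bb 8b

RES = [0xa4, 0x82, 0xbb, 0x8b]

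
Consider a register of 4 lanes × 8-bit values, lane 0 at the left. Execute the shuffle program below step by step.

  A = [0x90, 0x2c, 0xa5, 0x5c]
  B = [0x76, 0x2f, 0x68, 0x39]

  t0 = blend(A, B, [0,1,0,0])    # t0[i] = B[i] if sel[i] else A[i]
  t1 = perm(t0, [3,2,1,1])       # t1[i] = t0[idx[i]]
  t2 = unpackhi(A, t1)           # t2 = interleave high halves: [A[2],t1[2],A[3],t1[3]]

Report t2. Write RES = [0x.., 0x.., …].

RES = [0xa5, 0x2f, 0x5c, 0x2f]

t0 = [0x90, 0x2f, 0xa5, 0x5c]
t1 = [0x5c, 0xa5, 0x2f, 0x2f]
t2 = [0xa5, 0x2f, 0x5c, 0x2f]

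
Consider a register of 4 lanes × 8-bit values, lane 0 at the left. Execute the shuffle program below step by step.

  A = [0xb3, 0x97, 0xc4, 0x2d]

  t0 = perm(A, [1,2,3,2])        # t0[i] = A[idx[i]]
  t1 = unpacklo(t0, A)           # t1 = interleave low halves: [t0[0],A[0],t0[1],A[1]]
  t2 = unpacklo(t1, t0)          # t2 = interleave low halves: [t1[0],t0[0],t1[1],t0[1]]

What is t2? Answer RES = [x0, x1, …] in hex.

RES = [0x97, 0x97, 0xb3, 0xc4]

t0 = [0x97, 0xc4, 0x2d, 0xc4]
t1 = [0x97, 0xb3, 0xc4, 0x97]
t2 = [0x97, 0x97, 0xb3, 0xc4]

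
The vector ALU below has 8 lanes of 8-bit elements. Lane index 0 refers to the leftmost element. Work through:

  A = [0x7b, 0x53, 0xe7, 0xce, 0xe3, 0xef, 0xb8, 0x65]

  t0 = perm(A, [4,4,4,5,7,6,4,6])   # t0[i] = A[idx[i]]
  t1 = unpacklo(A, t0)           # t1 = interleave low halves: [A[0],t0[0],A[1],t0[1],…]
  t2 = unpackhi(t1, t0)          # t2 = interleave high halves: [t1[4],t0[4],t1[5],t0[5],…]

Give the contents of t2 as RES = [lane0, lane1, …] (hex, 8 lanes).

  t0: e3 e3 e3 ef 65 b8 e3 b8
  t1: 7b e3 53 e3 e7 e3 ce ef
  t2: e7 65 e3 b8 ce e3 ef b8

RES = [ 0xe7  0x65  0xe3  0xb8  0xce  0xe3  0xef  0xb8 ]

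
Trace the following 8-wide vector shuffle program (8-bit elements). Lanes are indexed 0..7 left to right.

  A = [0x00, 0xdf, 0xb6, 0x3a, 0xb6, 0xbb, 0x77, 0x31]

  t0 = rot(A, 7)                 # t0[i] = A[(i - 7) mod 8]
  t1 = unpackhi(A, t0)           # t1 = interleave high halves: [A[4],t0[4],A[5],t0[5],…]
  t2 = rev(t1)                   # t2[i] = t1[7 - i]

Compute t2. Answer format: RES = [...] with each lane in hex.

RES = [ 0x00  0x31  0x31  0x77  0x77  0xbb  0xbb  0xb6 ]

t0 = [0xdf, 0xb6, 0x3a, 0xb6, 0xbb, 0x77, 0x31, 0x00]
t1 = [0xb6, 0xbb, 0xbb, 0x77, 0x77, 0x31, 0x31, 0x00]
t2 = [0x00, 0x31, 0x31, 0x77, 0x77, 0xbb, 0xbb, 0xb6]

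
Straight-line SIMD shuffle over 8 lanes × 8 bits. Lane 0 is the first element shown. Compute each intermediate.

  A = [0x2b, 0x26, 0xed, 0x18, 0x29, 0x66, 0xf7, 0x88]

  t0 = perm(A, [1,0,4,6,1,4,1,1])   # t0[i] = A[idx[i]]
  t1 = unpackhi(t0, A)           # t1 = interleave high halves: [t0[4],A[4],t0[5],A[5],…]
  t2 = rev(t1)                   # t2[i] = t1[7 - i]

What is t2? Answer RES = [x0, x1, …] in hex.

→ t0 |26|2b|29|f7|26|29|26|26|
→ t1 |26|29|29|66|26|f7|26|88|
→ t2 |88|26|f7|26|66|29|29|26|

RES = [ 0x88  0x26  0xf7  0x26  0x66  0x29  0x29  0x26 ]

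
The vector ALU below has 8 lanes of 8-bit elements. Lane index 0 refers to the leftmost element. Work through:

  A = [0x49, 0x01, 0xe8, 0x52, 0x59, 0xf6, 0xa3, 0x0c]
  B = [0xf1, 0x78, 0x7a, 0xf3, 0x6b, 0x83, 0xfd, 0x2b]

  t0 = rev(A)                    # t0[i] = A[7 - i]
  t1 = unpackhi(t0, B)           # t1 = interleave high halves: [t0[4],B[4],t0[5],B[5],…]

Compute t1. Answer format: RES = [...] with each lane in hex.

RES = [0x52, 0x6b, 0xe8, 0x83, 0x01, 0xfd, 0x49, 0x2b]

t0 = [0x0c, 0xa3, 0xf6, 0x59, 0x52, 0xe8, 0x01, 0x49]
t1 = [0x52, 0x6b, 0xe8, 0x83, 0x01, 0xfd, 0x49, 0x2b]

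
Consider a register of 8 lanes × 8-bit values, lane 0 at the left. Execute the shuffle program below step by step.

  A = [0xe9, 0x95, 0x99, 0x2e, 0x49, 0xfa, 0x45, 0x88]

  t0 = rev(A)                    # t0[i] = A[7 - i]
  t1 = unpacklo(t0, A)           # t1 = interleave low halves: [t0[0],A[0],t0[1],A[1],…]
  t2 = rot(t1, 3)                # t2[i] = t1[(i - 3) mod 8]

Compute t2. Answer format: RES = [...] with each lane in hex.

t0 = [0x88, 0x45, 0xfa, 0x49, 0x2e, 0x99, 0x95, 0xe9]
t1 = [0x88, 0xe9, 0x45, 0x95, 0xfa, 0x99, 0x49, 0x2e]
t2 = [0x99, 0x49, 0x2e, 0x88, 0xe9, 0x45, 0x95, 0xfa]

RES = [0x99, 0x49, 0x2e, 0x88, 0xe9, 0x45, 0x95, 0xfa]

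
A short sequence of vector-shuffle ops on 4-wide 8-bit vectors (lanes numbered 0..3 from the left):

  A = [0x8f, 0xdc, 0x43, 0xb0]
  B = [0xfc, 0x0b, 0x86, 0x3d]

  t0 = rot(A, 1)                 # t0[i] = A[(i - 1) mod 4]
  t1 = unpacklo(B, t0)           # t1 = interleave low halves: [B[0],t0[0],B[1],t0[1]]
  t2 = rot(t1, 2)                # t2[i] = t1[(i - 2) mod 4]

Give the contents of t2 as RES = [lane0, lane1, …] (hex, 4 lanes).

  t0: b0 8f dc 43
  t1: fc b0 0b 8f
  t2: 0b 8f fc b0

RES = [0x0b, 0x8f, 0xfc, 0xb0]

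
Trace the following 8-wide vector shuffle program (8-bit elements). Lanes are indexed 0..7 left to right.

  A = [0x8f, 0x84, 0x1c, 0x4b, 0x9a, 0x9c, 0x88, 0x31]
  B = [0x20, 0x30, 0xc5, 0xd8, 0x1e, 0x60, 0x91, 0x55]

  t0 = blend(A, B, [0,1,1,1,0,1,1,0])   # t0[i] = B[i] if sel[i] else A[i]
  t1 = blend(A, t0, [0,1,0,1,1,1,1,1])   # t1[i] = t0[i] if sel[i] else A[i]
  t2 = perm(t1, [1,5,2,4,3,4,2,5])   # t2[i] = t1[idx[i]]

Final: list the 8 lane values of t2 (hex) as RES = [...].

→ t0 |8f|30|c5|d8|9a|60|91|31|
→ t1 |8f|30|1c|d8|9a|60|91|31|
→ t2 |30|60|1c|9a|d8|9a|1c|60|

RES = [0x30, 0x60, 0x1c, 0x9a, 0xd8, 0x9a, 0x1c, 0x60]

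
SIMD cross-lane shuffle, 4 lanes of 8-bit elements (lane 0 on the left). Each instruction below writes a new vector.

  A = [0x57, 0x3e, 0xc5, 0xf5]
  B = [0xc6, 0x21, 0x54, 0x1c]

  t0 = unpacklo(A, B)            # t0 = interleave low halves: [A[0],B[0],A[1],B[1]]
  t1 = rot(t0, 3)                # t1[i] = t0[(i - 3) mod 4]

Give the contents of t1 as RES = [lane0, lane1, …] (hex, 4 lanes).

RES = [0xc6, 0x3e, 0x21, 0x57]

  t0: 57 c6 3e 21
  t1: c6 3e 21 57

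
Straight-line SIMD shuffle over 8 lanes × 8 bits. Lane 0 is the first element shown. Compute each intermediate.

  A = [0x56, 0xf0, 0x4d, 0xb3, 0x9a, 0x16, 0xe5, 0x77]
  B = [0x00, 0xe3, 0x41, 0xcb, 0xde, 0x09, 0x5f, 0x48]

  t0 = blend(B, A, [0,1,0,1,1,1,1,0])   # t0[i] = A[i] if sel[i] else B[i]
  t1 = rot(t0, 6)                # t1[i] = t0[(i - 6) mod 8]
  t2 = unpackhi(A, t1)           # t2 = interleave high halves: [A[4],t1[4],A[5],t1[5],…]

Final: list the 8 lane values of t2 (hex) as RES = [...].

→ t0 |00|f0|41|b3|9a|16|e5|48|
→ t1 |41|b3|9a|16|e5|48|00|f0|
→ t2 |9a|e5|16|48|e5|00|77|f0|

RES = [ 0x9a  0xe5  0x16  0x48  0xe5  0x00  0x77  0xf0 ]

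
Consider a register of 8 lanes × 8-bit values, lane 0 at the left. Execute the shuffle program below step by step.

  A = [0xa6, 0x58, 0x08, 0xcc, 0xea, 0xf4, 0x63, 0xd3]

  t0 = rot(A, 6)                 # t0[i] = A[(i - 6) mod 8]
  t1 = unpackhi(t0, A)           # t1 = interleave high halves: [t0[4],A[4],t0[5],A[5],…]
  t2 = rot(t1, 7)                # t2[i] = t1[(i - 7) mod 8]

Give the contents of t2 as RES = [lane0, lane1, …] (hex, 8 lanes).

RES = [0xea, 0xd3, 0xf4, 0xa6, 0x63, 0x58, 0xd3, 0x63]

→ t0 |08|cc|ea|f4|63|d3|a6|58|
→ t1 |63|ea|d3|f4|a6|63|58|d3|
→ t2 |ea|d3|f4|a6|63|58|d3|63|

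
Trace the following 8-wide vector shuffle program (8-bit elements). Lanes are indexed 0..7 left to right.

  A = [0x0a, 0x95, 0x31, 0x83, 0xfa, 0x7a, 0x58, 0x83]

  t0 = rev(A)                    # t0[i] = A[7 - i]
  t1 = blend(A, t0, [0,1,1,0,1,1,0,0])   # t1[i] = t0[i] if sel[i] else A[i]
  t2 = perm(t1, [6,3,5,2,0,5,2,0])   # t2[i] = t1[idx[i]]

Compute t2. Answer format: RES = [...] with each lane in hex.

RES = [ 0x58  0x83  0x31  0x7a  0x0a  0x31  0x7a  0x0a ]

t0 = [0x83, 0x58, 0x7a, 0xfa, 0x83, 0x31, 0x95, 0x0a]
t1 = [0x0a, 0x58, 0x7a, 0x83, 0x83, 0x31, 0x58, 0x83]
t2 = [0x58, 0x83, 0x31, 0x7a, 0x0a, 0x31, 0x7a, 0x0a]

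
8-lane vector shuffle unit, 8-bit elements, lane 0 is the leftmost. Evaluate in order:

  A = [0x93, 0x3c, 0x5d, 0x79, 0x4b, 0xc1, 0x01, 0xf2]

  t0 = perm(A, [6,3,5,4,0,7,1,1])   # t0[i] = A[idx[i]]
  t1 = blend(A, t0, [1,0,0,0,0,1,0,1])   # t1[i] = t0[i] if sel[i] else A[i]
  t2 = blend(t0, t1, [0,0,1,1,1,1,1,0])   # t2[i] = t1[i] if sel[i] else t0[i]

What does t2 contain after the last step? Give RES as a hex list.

RES = [ 0x01  0x79  0x5d  0x79  0x4b  0xf2  0x01  0x3c ]

→ t0 |01|79|c1|4b|93|f2|3c|3c|
→ t1 |01|3c|5d|79|4b|f2|01|3c|
→ t2 |01|79|5d|79|4b|f2|01|3c|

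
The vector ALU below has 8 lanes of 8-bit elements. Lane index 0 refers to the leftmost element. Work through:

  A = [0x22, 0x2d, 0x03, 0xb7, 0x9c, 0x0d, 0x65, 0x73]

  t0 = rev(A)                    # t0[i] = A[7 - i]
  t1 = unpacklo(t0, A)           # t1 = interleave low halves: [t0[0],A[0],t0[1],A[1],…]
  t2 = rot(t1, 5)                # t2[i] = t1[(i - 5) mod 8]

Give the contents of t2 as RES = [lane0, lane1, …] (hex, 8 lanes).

RES = [0x2d, 0x0d, 0x03, 0x9c, 0xb7, 0x73, 0x22, 0x65]

t0 = [0x73, 0x65, 0x0d, 0x9c, 0xb7, 0x03, 0x2d, 0x22]
t1 = [0x73, 0x22, 0x65, 0x2d, 0x0d, 0x03, 0x9c, 0xb7]
t2 = [0x2d, 0x0d, 0x03, 0x9c, 0xb7, 0x73, 0x22, 0x65]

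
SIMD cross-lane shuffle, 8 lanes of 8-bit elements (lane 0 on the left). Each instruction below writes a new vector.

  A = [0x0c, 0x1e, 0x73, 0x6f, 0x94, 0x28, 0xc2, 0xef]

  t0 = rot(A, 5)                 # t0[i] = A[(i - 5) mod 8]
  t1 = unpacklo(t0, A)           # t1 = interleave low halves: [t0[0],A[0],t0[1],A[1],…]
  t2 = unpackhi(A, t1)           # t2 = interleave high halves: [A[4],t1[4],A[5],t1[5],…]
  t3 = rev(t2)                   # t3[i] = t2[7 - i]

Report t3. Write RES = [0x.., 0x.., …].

RES = [0x6f, 0xef, 0xc2, 0xc2, 0x73, 0x28, 0x28, 0x94]

t0 = [0x6f, 0x94, 0x28, 0xc2, 0xef, 0x0c, 0x1e, 0x73]
t1 = [0x6f, 0x0c, 0x94, 0x1e, 0x28, 0x73, 0xc2, 0x6f]
t2 = [0x94, 0x28, 0x28, 0x73, 0xc2, 0xc2, 0xef, 0x6f]
t3 = [0x6f, 0xef, 0xc2, 0xc2, 0x73, 0x28, 0x28, 0x94]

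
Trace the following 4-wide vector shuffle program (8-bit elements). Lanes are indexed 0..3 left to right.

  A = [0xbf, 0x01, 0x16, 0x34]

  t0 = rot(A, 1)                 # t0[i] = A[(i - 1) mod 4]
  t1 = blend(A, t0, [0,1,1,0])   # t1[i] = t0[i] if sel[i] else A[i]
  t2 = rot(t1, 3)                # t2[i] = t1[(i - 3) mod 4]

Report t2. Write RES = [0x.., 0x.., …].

  t0: 34 bf 01 16
  t1: bf bf 01 34
  t2: bf 01 34 bf

RES = [ 0xbf  0x01  0x34  0xbf ]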